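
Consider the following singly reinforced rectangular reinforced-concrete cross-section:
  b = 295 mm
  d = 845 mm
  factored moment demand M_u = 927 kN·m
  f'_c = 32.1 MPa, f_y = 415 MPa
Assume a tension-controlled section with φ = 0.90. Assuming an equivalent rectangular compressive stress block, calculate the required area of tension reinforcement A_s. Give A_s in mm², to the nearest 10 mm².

A_s ≈ 3260 mm²

M_n = M_u/φ = 927/0.90 = 1030 kN·m.
With M_n = 0.85 f'_c a b (d − a/2), solve the quadratic for a:
a = d − √(d² − 2M_n/(0.85 f'_c b)) = 845 − √(845² − 2 × 1030×10⁶/(0.85 × 32.1 × 295)) = 168.17 mm.
A_s = 0.85 f'_c a b / f_y = 0.85 × 32.1 × 168.17 × 295 / 415 = 3261.7 mm².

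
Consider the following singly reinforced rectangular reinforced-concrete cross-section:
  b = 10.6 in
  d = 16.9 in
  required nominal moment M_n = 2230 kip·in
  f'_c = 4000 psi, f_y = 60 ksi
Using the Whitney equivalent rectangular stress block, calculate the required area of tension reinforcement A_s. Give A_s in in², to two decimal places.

From M_n = 0.85 f'_c a b (d − a/2):
a = d − √(d² − 2M_n/(0.85 f'_c b)) = 16.9 − √(16.9² − 2 × 2230/(0.85 × 4 × 10.6)) = 4.178 in.
A_s = 0.85 f'_c a b / f_y = 0.85 × 4 × 4.178 × 10.6 / 60 = 2.510 in².

A_s ≈ 2.51 in²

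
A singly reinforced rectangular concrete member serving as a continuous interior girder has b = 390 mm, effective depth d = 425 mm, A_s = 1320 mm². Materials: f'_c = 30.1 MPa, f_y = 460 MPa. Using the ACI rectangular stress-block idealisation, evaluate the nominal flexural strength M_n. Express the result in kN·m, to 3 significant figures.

M_n ≈ 240 kN·m

T = A_s f_y = 1320 × 460 = 607200 N = 607.2 kN.
From C = T: a = T/(0.85 f'_c b) = 607200/(0.85 × 30.1 × 390) = 60.85 mm.
M_n = T(d − a/2) = 607.2 kN × (425 − 30.425) mm = 239.59 kN·m.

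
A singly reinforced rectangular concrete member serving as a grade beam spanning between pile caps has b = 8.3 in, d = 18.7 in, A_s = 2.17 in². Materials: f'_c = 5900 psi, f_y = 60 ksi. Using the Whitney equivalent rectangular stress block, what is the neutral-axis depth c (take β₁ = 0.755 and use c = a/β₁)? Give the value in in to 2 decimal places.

T = A_s f_y = 2.17 × 60 = 130.2 kips.
a = T/(0.85 f'_c b) = 130.2/(0.85 × 5.9 × 8.3) = 3.1280 in.
With β₁ = 0.755, c = a/β₁ = 3.1280/0.755 = 4.14 in.

c ≈ 4.14 in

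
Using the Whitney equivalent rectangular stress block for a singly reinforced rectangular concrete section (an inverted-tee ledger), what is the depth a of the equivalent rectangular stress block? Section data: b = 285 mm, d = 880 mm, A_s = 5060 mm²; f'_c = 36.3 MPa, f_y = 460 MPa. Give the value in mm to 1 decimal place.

T = A_s f_y = 5060 × 460 = 2327600 N = 2327.6 kN.
Setting C = 0.85 f'_c a b equal to T: a = 2327600/(0.85 × 36.3 × 285) = 264.7 mm.

a ≈ 264.7 mm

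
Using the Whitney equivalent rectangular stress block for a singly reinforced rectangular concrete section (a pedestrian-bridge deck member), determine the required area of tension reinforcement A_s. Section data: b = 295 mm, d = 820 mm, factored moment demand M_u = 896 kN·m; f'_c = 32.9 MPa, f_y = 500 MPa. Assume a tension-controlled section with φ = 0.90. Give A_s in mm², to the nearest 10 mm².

A_s ≈ 2700 mm²

M_n = M_u/φ = 896/0.90 = 995.556 kN·m.
With M_n = 0.85 f'_c a b (d − a/2), solve the quadratic for a:
a = d − √(d² − 2M_n/(0.85 f'_c b)) = 820 − √(820² − 2 × 995.556×10⁶/(0.85 × 32.9 × 295)) = 163.46 mm.
A_s = 0.85 f'_c a b / f_y = 0.85 × 32.9 × 163.46 × 295 / 500 = 2697.0 mm².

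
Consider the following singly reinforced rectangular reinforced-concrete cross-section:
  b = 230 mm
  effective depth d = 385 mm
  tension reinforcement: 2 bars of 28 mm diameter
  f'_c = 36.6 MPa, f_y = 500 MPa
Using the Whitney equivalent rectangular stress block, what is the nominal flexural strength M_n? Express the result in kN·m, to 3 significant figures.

A_s = 2 × 616 = 1232 mm².
T = A_s f_y = 1232 × 500 = 616000 N = 616 kN.
From C = T: a = T/(0.85 f'_c b) = 616000/(0.85 × 36.6 × 230) = 86.09 mm.
M_n = T(d − a/2) = 616 kN × (385 − 43.045) mm = 210.64 kN·m.

M_n ≈ 211 kN·m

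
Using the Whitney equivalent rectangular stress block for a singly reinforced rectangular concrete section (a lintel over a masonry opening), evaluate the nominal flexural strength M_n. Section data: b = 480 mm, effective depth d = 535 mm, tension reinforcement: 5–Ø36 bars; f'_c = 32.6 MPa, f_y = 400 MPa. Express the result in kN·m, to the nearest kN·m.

M_n ≈ 933 kN·m

A_s = 5 × 1018 = 5090 mm².
T = A_s f_y = 5090 × 400 = 2036000 N = 2036 kN.
From C = T: a = T/(0.85 f'_c b) = 2036000/(0.85 × 32.6 × 480) = 153.07 mm.
M_n = T(d − a/2) = 2036 kN × (535 − 76.535) mm = 933.43 kN·m.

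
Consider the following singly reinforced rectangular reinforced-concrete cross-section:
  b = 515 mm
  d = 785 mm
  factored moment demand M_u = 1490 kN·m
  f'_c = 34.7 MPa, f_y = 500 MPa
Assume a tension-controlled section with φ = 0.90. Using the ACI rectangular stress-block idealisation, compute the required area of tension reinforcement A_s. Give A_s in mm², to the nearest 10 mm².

A_s ≈ 4680 mm²

M_n = M_u/φ = 1490/0.90 = 1655.56 kN·m.
With M_n = 0.85 f'_c a b (d − a/2), solve the quadratic for a:
a = d − √(d² − 2M_n/(0.85 f'_c b)) = 785 − √(785² − 2 × 1655.56×10⁶/(0.85 × 34.7 × 515)) = 153.93 mm.
A_s = 0.85 f'_c a b / f_y = 0.85 × 34.7 × 153.93 × 515 / 500 = 4676.4 mm².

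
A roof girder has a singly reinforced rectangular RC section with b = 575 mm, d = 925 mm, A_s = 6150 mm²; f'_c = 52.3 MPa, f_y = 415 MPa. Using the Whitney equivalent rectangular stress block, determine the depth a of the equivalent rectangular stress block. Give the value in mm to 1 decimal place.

T = A_s f_y = 6150 × 415 = 2552250 N = 2552.25 kN.
Setting C = 0.85 f'_c a b equal to T: a = 2552250/(0.85 × 52.3 × 575) = 99.8 mm.

a ≈ 99.8 mm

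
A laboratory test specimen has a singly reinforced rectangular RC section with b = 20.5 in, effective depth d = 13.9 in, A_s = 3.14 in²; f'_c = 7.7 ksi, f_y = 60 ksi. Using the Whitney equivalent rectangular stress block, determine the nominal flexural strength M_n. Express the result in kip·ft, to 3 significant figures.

T = A_s f_y = 3.14 × 60 = 188.4 kips.
a = T/(0.85 f'_c b) = 188.4/(0.85 × 7.7 × 20.5) = 1.404 in.
M_n = T(d − a/2) = 188.4 × (13.9 − 0.702) = 2486.5 kip·in = 2486.5/12 = 207.21 kip·ft.

M_n ≈ 207 kip·ft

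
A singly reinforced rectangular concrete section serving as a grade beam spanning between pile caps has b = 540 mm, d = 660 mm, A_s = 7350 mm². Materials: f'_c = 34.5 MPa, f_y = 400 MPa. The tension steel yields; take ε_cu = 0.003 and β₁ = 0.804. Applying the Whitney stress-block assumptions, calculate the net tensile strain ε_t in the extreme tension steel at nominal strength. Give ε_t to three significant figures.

ε_t ≈ 0.00557

a = A_s f_y/(0.85 f'_c b) = 185.66 mm.
β₁ = 0.804, so c = a/β₁ = 185.66/0.804 = 230.92 mm.
From the linear strain diagram with ε_cu = 0.003: ε_t = 0.003 (d − c)/c = 0.003 × (660 − 230.92)/230.92 = 0.00557.
Since ε_t ≥ 0.005, the section is tension-controlled.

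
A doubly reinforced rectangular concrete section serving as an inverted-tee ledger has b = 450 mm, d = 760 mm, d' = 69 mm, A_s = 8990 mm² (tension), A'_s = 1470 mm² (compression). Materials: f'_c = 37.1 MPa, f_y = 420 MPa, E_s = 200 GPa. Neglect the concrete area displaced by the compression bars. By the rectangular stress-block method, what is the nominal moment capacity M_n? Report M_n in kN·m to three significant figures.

Assume both tension and compression steel yield.
Net tension couple steel: A_s − A'_s = 7520 mm².
a = (A_s − A'_s) f_y / (0.85 f'_c b) = 3158400/(0.85 × 37.1 × 450) = 222.57 mm.
c = a/β₁ = 222.57/0.785 = 283.53 mm; ε'_s = 0.003(c − d')/c = 0.0023 ≥ f_y/E_s = 0.0021, so compression steel does yield.
M_n = (A_s − A'_s) f_y (d − a/2) + A'_s f_y (d − d') = [3158400 × (760 − 111.285) + 617400 × (760 − 69)] × 10⁻⁶ = 2048.90 + 426.62 = 2475.52 kN·m.

M_n ≈ 2480 kN·m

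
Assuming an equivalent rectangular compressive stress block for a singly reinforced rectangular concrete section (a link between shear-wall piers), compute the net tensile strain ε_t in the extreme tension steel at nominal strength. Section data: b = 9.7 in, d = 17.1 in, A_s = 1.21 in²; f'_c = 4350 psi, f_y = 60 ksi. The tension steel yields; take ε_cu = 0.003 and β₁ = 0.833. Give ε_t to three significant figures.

ε_t ≈ 0.0181

a = A_s f_y/(0.85 f'_c b) = 2.024 in.
β₁ = 0.833, so c = a/β₁ = 2.024/0.833 = 2.430 in.
From the linear strain diagram with ε_cu = 0.003: ε_t = 0.003 (d − c)/c = 0.003 × (17.1 − 2.430)/2.430 = 0.0181.
Since ε_t ≥ 0.005, the section is tension-controlled.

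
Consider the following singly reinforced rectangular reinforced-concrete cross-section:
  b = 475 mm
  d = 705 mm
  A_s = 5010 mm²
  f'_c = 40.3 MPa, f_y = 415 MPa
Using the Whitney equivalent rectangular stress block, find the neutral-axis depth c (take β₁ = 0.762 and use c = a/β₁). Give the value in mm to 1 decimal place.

T = A_s f_y = 5010 × 415 = 2079150 N = 2079.15 kN.
Setting C = 0.85 f'_c a b equal to T: a = 2079150/(0.85 × 40.3 × 475) = 127.782 mm.
With β₁ = 0.762, c = a/β₁ = 127.782/0.762 = 167.7 mm.

c ≈ 167.7 mm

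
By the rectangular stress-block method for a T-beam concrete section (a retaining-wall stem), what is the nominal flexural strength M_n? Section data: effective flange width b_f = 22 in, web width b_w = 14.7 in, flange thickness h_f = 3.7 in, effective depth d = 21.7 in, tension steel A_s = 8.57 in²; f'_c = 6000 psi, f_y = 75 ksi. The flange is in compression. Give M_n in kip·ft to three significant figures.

M_n ≈ 999 kip·ft

Tension: T = A_s f_y = 8.57 × 75 = 642.75 kips.
Try a within the flange: a = T/(0.85 f'_c b_f) = 642.75/(0.85 × 6 × 22) = 5.729 in.
a = 5.729 > h_f = 3.7 in: the block extends into the web. Split into flange-overhang and web parts.
C_f = 0.85 f'_c (b_f − b_w) h_f = 0.85 × 6 × (22 − 14.7) × 3.7 = 137.8 kips.
Remaining web compression depth: a_w = (T − C_f)/(0.85 f'_c b_w) = (642.75 − 137.8)/(0.85 × 6 × 14.7) = 6.735 in.
M_n = C_f(d − h_f/2) + (T − C_f)(d − a_w/2) = 137.8 × (21.7 − 1.85) + 504.95 × (21.7 − 3.3675) = 2735.3 + 9257.0 = 11992.3 kip·in.
M_n = 11992.3/12 = 999.36 kip·ft.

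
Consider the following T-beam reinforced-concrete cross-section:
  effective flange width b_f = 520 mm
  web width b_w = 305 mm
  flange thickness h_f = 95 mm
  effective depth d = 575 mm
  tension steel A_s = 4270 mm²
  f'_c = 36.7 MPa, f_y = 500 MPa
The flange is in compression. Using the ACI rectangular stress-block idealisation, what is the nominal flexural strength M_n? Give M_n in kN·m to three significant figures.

M_n ≈ 1080 kN·m

Tension: T = A_s f_y = 4270 × 500 = 2135000 N.
Try a within the flange: a = T/(0.85 f'_c b_f) = 2135000/(0.85 × 36.7 × 520) = 131.62 mm.
a = 131.62 > h_f = 95 mm: the block extends into the web. Split into flange-overhang and web parts.
C_f = 0.85 f'_c (b_f − b_w) h_f = 0.85 × 36.7 × (520 − 305) × 95 = 637158 N.
Remaining web compression depth: a_w = (T − C_f)/(0.85 f'_c b_w) = (2135000 − 637158)/(0.85 × 36.7 × 305) = 157.43 mm.
M_n = C_f(d − h_f/2) + (T − C_f)(d − a_w/2) = 637158 × (575 − 47.5) + 1497842 × (575 − 78.715) = 336.10 + 743.36 = 1079.46 × 10⁶ N·mm.
M_n = 1079.46 kN·m.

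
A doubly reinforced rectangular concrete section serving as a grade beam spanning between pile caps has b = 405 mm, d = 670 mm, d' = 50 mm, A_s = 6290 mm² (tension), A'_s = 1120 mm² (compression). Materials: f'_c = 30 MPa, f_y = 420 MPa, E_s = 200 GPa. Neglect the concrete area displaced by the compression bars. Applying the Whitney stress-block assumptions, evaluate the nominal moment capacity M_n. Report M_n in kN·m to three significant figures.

Assume both tension and compression steel yield.
Net tension couple steel: A_s − A'_s = 5170 mm².
a = (A_s − A'_s) f_y / (0.85 f'_c b) = 2171400/(0.85 × 30 × 405) = 210.25 mm.
c = a/β₁ = 210.25/0.836 = 251.50 mm; ε'_s = 0.003(c − d')/c = 0.0024 ≥ f_y/E_s = 0.0021, so compression steel does yield.
M_n = (A_s − A'_s) f_y (d − a/2) + A'_s f_y (d − d') = [2171400 × (670 − 105.125) + 470400 × (670 − 50)] × 10⁻⁶ = 1226.57 + 291.65 = 1518.22 kN·m.

M_n ≈ 1520 kN·m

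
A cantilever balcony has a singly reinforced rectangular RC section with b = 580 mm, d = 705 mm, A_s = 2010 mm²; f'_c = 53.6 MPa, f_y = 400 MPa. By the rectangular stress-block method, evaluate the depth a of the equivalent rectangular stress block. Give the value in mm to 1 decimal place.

T = A_s f_y = 2010 × 400 = 804000 N = 804 kN.
Setting C = 0.85 f'_c a b equal to T: a = 804000/(0.85 × 53.6 × 580) = 30.4 mm.

a ≈ 30.4 mm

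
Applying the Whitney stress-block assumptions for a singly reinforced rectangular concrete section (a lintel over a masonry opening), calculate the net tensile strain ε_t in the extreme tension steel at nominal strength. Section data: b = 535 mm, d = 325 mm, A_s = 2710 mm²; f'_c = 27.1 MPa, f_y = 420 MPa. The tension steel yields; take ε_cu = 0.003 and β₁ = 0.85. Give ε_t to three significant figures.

ε_t ≈ 0.00597

a = A_s f_y/(0.85 f'_c b) = 92.36 mm.
β₁ = 0.85, so c = a/β₁ = 92.36/0.85 = 108.66 mm.
From the linear strain diagram with ε_cu = 0.003: ε_t = 0.003 (d − c)/c = 0.003 × (325 − 108.66)/108.66 = 0.00597.
Since ε_t ≥ 0.005, the section is tension-controlled.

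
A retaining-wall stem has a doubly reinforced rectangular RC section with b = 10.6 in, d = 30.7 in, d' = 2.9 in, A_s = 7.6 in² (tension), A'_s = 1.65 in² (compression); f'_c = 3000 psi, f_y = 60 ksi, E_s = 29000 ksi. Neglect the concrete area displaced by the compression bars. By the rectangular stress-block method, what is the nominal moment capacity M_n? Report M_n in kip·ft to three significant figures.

Assume both steels yield.
a = (A_s − A'_s) f_y/(0.85 f'_c b) = (7.6 − 1.65) × 60/(0.85 × 3 × 10.6) = 13.208 in.
c = a/β₁ = 13.208/0.85 = 15.539 in; ε'_s = 0.003(c − d')/c = 0.0024 ≥ ε_y = 0.0021, so the compression steel yields.
M_n = (A_s − A'_s) f_y (d − a/2) + A'_s f_y (d − d') = 357 × (30.7 − 6.604) + 99 × (30.7 − 2.9) = 8602.3 + 2752.2 = 11354.5 kip·in = 11354.5/12 = 946.21 kip·ft.

M_n ≈ 946 kip·ft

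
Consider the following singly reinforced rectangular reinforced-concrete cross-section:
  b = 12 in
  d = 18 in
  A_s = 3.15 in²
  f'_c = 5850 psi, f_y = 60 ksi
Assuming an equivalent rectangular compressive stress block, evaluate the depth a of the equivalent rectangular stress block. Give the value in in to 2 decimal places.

T = A_s f_y = 3.15 × 60 = 189 kips.
a = T/(0.85 f'_c b) = 189/(0.85 × 5.85 × 12) = 3.17 in.

a ≈ 3.17 in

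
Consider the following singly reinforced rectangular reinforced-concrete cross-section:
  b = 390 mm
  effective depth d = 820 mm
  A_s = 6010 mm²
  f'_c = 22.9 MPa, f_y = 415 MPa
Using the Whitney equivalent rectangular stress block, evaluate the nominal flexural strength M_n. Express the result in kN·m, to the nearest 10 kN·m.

M_n ≈ 1640 kN·m

T = A_s f_y = 6010 × 415 = 2494150 N = 2494.15 kN.
From C = T: a = T/(0.85 f'_c b) = 2494150/(0.85 × 22.9 × 390) = 328.55 mm.
M_n = T(d − a/2) = 2494.15 kN × (820 − 164.275) mm = 1635.48 kN·m.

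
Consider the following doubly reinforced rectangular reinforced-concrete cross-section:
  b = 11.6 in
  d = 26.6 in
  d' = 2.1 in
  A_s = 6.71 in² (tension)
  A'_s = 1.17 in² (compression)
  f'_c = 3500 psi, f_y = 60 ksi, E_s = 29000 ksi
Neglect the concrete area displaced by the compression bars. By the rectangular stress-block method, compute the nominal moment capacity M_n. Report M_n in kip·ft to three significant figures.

M_n ≈ 747 kip·ft

Assume both steels yield.
a = (A_s − A'_s) f_y/(0.85 f'_c b) = (6.71 − 1.17) × 60/(0.85 × 3.5 × 11.6) = 9.632 in.
c = a/β₁ = 9.632/0.85 = 11.332 in; ε'_s = 0.003(c − d')/c = 0.0024 ≥ ε_y = 0.0021, so the compression steel yields.
M_n = (A_s − A'_s) f_y (d − a/2) + A'_s f_y (d − d') = 332.4 × (26.6 − 4.816) + 70.2 × (26.6 − 2.1) = 7241.0 + 1719.9 = 8960.9 kip·in = 8960.9/12 = 746.74 kip·ft.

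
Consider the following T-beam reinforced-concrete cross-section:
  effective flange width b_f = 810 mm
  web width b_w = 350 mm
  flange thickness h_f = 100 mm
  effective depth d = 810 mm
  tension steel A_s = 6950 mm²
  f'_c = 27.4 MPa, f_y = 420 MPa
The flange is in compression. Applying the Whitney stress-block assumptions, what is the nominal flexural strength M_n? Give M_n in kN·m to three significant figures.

M_n ≈ 2100 kN·m

Tension: T = A_s f_y = 6950 × 420 = 2919000 N.
Try a within the flange: a = T/(0.85 f'_c b_f) = 2919000/(0.85 × 27.4 × 810) = 154.73 mm.
a = 154.73 > h_f = 100 mm: the block extends into the web. Split into flange-overhang and web parts.
C_f = 0.85 f'_c (b_f − b_w) h_f = 0.85 × 27.4 × (810 − 350) × 100 = 1071340 N.
Remaining web compression depth: a_w = (T − C_f)/(0.85 f'_c b_w) = (2919000 − 1071340)/(0.85 × 27.4 × 350) = 226.67 mm.
M_n = C_f(d − h_f/2) + (T − C_f)(d − a_w/2) = 1071340 × (810 − 50) + 1847660 × (810 − 113.335) = 814.22 + 1287.20 = 2101.42 × 10⁶ N·mm.
M_n = 2101.42 kN·m.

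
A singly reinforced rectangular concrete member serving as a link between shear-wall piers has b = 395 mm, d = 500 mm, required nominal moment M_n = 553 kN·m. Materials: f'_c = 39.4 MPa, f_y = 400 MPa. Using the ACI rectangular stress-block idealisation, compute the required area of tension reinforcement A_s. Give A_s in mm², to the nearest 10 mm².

With M_n = 0.85 f'_c a b (d − a/2), solve the quadratic for a:
a = d − √(d² − 2M_n/(0.85 f'_c b)) = 500 − √(500² − 2 × 553×10⁶/(0.85 × 39.4 × 395)) = 92.09 mm.
A_s = 0.85 f'_c a b / f_y = 0.85 × 39.4 × 92.09 × 395 / 400 = 3045.5 mm².

A_s ≈ 3050 mm²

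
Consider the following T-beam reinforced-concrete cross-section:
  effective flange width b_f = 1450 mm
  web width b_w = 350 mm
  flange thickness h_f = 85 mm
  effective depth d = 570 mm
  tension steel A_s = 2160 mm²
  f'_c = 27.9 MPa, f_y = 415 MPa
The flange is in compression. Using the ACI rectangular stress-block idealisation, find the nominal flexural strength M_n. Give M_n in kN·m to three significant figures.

Tension: T = A_s f_y = 2160 × 415 = 896400 N.
Try a within the flange: a = T/(0.85 f'_c b_f) = 896400/(0.85 × 27.9 × 1450) = 26.07 mm.
Since a = 26.07 ≤ h_f = 85 mm, the stress block lies entirely in the flange; analyse as a rectangular beam of width b_f.
M_n = T(d − a/2) = 896400 × (570 − 13.035) = 499.26 × 10⁶ N·mm.
M_n = 499.26 kN·m.

M_n ≈ 499 kN·m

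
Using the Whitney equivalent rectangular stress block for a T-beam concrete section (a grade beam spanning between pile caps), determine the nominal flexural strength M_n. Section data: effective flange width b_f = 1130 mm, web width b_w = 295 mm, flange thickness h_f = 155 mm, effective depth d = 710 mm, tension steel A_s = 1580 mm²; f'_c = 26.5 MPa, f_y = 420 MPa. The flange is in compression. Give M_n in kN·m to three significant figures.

Tension: T = A_s f_y = 1580 × 420 = 663600 N.
Try a within the flange: a = T/(0.85 f'_c b_f) = 663600/(0.85 × 26.5 × 1130) = 26.07 mm.
Since a = 26.07 ≤ h_f = 155 mm, the stress block lies entirely in the flange; analyse as a rectangular beam of width b_f.
M_n = T(d − a/2) = 663600 × (710 − 13.035) = 462.51 × 10⁶ N·mm.
M_n = 462.51 kN·m.

M_n ≈ 463 kN·m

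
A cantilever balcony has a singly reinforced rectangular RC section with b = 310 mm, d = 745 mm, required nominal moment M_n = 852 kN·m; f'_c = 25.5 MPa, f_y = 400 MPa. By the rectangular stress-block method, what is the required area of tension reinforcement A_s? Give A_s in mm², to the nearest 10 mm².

With M_n = 0.85 f'_c a b (d − a/2), solve the quadratic for a:
a = d − √(d² − 2M_n/(0.85 f'_c b)) = 745 − √(745² − 2 × 852×10⁶/(0.85 × 25.5 × 310)) = 195.98 mm.
A_s = 0.85 f'_c a b / f_y = 0.85 × 25.5 × 195.98 × 310 / 400 = 3292.1 mm².

A_s ≈ 3290 mm²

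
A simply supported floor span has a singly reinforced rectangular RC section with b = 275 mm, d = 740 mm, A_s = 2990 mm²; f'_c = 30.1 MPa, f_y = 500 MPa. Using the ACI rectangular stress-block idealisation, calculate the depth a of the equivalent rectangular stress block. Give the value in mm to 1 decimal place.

T = A_s f_y = 2990 × 500 = 1495000 N = 1495 kN.
Setting C = 0.85 f'_c a b equal to T: a = 1495000/(0.85 × 30.1 × 275) = 212.5 mm.

a ≈ 212.5 mm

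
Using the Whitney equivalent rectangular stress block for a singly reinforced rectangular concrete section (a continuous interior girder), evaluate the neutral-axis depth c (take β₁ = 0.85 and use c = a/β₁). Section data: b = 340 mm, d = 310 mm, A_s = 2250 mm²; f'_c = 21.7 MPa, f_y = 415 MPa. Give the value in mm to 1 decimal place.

c ≈ 175.2 mm

T = A_s f_y = 2250 × 415 = 933750 N = 933.75 kN.
Setting C = 0.85 f'_c a b equal to T: a = 933750/(0.85 × 21.7 × 340) = 148.893 mm.
With β₁ = 0.85, c = a/β₁ = 148.893/0.85 = 175.2 mm.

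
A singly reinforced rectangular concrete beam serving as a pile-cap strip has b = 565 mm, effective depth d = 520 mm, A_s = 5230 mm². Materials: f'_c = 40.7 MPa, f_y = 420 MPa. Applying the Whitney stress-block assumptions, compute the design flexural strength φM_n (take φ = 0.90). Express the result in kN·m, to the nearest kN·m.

T = A_s f_y = 5230 × 420 = 2196600 N = 2196.6 kN.
From C = T: a = T/(0.85 f'_c b) = 2196600/(0.85 × 40.7 × 565) = 112.38 mm.
M_n = T(d − a/2) = 2196.6 kN × (520 − 56.19) mm = 1018.81 kN·m.
φM_n = 0.90 × 1018.81 = 916.93 kN·m.

φM_n ≈ 917 kN·m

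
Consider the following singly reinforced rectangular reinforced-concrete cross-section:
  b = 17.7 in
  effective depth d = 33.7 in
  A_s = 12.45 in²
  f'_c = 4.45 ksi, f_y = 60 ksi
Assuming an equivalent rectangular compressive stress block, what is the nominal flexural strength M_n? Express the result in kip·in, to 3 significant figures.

T = A_s f_y = 12.45 × 60 = 747 kips.
a = T/(0.85 f'_c b) = 747/(0.85 × 4.45 × 17.7) = 11.158 in.
M_n = T(d − a/2) = 747 × (33.7 − 5.579) = 21006.4 kip·in.

M_n ≈ 21000 kip·in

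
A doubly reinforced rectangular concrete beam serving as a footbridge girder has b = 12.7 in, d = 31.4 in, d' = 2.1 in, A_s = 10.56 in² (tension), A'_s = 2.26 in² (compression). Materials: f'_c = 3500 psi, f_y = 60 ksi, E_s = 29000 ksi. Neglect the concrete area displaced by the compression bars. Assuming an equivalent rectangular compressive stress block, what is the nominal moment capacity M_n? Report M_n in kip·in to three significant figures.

M_n ≈ 16300 kip·in

Assume both steels yield.
a = (A_s − A'_s) f_y/(0.85 f'_c b) = (10.56 − 2.26) × 60/(0.85 × 3.5 × 12.7) = 13.181 in.
c = a/β₁ = 13.181/0.85 = 15.507 in; ε'_s = 0.003(c − d')/c = 0.0026 ≥ ε_y = 0.0021, so the compression steel yields.
M_n = (A_s − A'_s) f_y (d − a/2) + A'_s f_y (d − d') = 498 × (31.4 − 6.5905) + 135.6 × (31.4 − 2.1) = 12355.1 + 3973.1 = 16328.2 kip·in.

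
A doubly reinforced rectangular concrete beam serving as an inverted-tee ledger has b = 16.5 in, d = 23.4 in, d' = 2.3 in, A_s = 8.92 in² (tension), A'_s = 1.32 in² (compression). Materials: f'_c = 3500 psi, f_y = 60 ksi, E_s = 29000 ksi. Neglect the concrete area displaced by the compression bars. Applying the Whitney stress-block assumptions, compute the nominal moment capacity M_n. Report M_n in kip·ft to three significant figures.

M_n ≈ 852 kip·ft

Assume both steels yield.
a = (A_s − A'_s) f_y/(0.85 f'_c b) = (8.92 − 1.32) × 60/(0.85 × 3.5 × 16.5) = 9.290 in.
c = a/β₁ = 9.290/0.85 = 10.929 in; ε'_s = 0.003(c − d')/c = 0.0024 ≥ ε_y = 0.0021, so the compression steel yields.
M_n = (A_s − A'_s) f_y (d − a/2) + A'_s f_y (d − d') = 456 × (23.4 − 4.645) + 79.2 × (23.4 − 2.3) = 8552.3 + 1671.1 = 10223.4 kip·in = 10223.4/12 = 851.95 kip·ft.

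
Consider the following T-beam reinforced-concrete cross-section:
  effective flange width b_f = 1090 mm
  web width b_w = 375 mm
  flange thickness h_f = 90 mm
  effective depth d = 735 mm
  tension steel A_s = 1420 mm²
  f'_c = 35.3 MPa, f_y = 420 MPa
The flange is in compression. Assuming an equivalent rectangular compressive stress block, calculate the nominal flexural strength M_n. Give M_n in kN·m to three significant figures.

M_n ≈ 433 kN·m

Tension: T = A_s f_y = 1420 × 420 = 596400 N.
Try a within the flange: a = T/(0.85 f'_c b_f) = 596400/(0.85 × 35.3 × 1090) = 18.24 mm.
Since a = 18.24 ≤ h_f = 90 mm, the stress block lies entirely in the flange; analyse as a rectangular beam of width b_f.
M_n = T(d − a/2) = 596400 × (735 − 9.12) = 432.91 × 10⁶ N·mm.
M_n = 432.91 kN·m.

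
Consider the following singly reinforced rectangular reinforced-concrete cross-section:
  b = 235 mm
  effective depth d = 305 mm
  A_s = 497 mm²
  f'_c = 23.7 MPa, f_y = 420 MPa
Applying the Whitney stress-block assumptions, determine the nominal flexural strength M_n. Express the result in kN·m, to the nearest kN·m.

T = A_s f_y = 497 × 420 = 208740 N = 208.74 kN.
From C = T: a = T/(0.85 f'_c b) = 208740/(0.85 × 23.7 × 235) = 44.09 mm.
M_n = T(d − a/2) = 208.74 kN × (305 − 22.045) mm = 59.06 kN·m.

M_n ≈ 59 kN·m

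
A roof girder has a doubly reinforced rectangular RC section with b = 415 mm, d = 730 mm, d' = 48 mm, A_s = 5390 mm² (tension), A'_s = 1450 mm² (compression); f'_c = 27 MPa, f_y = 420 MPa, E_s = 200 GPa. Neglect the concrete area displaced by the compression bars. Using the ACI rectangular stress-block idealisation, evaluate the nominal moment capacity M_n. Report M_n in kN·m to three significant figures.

Assume both tension and compression steel yield.
Net tension couple steel: A_s − A'_s = 3940 mm².
a = (A_s − A'_s) f_y / (0.85 f'_c b) = 1654800/(0.85 × 27 × 415) = 173.75 mm.
c = a/β₁ = 173.75/0.85 = 204.41 mm; ε'_s = 0.003(c − d')/c = 0.0023 ≥ f_y/E_s = 0.0021, so compression steel does yield.
M_n = (A_s − A'_s) f_y (d − a/2) + A'_s f_y (d − d') = [1654800 × (730 − 86.875) + 609000 × (730 − 48)] × 10⁻⁶ = 1064.24 + 415.34 = 1479.58 kN·m.

M_n ≈ 1480 kN·m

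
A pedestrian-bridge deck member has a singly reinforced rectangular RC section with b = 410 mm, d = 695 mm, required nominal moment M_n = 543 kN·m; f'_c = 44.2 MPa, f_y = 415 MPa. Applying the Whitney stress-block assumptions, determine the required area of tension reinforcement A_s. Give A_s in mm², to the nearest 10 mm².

A_s ≈ 1960 mm²

With M_n = 0.85 f'_c a b (d − a/2), solve the quadratic for a:
a = d − √(d² − 2M_n/(0.85 f'_c b)) = 695 − √(695² − 2 × 543×10⁶/(0.85 × 44.2 × 410)) = 52.72 mm.
A_s = 0.85 f'_c a b / f_y = 0.85 × 44.2 × 52.72 × 410 / 415 = 1956.8 mm².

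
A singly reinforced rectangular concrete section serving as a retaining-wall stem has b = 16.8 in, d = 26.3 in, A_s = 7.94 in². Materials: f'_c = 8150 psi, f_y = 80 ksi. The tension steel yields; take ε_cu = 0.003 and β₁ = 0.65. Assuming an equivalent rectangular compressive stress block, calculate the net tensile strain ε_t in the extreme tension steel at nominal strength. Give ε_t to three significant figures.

a = A_s f_y/(0.85 f'_c b) = 5.458 in.
β₁ = 0.65, so c = a/β₁ = 5.458/0.65 = 8.397 in.
From the linear strain diagram with ε_cu = 0.003: ε_t = 0.003 (d − c)/c = 0.003 × (26.3 − 8.397)/8.397 = 0.00640.
Since ε_t ≥ 0.005, the section is tension-controlled.

ε_t ≈ 0.00640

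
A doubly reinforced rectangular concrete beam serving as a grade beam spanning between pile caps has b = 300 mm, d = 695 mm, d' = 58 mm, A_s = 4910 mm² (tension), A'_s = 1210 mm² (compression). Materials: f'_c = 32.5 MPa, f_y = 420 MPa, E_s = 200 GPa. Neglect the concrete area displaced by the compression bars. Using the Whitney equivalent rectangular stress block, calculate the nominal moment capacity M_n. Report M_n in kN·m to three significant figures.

Assume both tension and compression steel yield.
Net tension couple steel: A_s − A'_s = 3700 mm².
a = (A_s − A'_s) f_y / (0.85 f'_c b) = 1554000/(0.85 × 32.5 × 300) = 187.51 mm.
c = a/β₁ = 187.51/0.818 = 229.23 mm; ε'_s = 0.003(c − d')/c = 0.0022 ≥ f_y/E_s = 0.0021, so compression steel does yield.
M_n = (A_s − A'_s) f_y (d − a/2) + A'_s f_y (d − d') = [1554000 × (695 − 93.755) + 508200 × (695 − 58)] × 10⁻⁶ = 934.33 + 323.72 = 1258.05 kN·m.

M_n ≈ 1260 kN·m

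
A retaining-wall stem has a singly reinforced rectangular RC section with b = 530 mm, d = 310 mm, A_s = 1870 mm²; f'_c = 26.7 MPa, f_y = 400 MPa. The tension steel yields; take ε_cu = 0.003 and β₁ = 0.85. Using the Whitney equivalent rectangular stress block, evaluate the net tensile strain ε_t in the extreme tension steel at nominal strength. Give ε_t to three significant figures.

ε_t ≈ 0.00971

a = A_s f_y/(0.85 f'_c b) = 62.19 mm.
β₁ = 0.85, so c = a/β₁ = 62.19/0.85 = 73.16 mm.
From the linear strain diagram with ε_cu = 0.003: ε_t = 0.003 (d − c)/c = 0.003 × (310 − 73.16)/73.16 = 0.00971.
Since ε_t ≥ 0.005, the section is tension-controlled.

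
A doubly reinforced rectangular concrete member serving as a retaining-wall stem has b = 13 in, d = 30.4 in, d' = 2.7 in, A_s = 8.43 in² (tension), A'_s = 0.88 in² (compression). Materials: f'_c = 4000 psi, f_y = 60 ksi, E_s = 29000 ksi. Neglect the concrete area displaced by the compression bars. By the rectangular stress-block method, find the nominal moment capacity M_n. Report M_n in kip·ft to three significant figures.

Assume both steels yield.
a = (A_s − A'_s) f_y/(0.85 f'_c b) = (8.43 − 0.88) × 60/(0.85 × 4 × 13) = 10.249 in.
c = a/β₁ = 10.249/0.85 = 12.058 in; ε'_s = 0.003(c − d')/c = 0.0023 ≥ ε_y = 0.0021, so the compression steel yields.
M_n = (A_s − A'_s) f_y (d − a/2) + A'_s f_y (d − d') = 453 × (30.4 − 5.1245) + 52.8 × (30.4 − 2.7) = 11449.8 + 1462.6 = 12912.4 kip·in = 12912.4/12 = 1076.03 kip·ft.

M_n ≈ 1080 kip·ft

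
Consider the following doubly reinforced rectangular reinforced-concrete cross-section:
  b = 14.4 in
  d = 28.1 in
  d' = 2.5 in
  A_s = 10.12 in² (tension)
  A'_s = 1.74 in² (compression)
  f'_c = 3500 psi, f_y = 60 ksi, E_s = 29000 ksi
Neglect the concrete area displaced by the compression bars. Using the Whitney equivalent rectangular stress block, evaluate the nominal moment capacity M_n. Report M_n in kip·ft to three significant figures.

M_n ≈ 1150 kip·ft

Assume both steels yield.
a = (A_s − A'_s) f_y/(0.85 f'_c b) = (10.12 − 1.74) × 60/(0.85 × 3.5 × 14.4) = 11.737 in.
c = a/β₁ = 11.737/0.85 = 13.808 in; ε'_s = 0.003(c − d')/c = 0.0025 ≥ ε_y = 0.0021, so the compression steel yields.
M_n = (A_s − A'_s) f_y (d − a/2) + A'_s f_y (d − d') = 502.8 × (28.1 − 5.8685) + 104.4 × (28.1 − 2.5) = 11178.0 + 2672.6 = 13850.6 kip·in = 13850.6/12 = 1154.22 kip·ft.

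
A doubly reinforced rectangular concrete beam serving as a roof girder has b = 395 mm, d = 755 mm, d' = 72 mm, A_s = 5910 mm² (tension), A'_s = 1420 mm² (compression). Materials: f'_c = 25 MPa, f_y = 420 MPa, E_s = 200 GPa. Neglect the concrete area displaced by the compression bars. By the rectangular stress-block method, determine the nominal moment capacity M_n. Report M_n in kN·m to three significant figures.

Assume both tension and compression steel yield.
Net tension couple steel: A_s − A'_s = 4490 mm².
a = (A_s − A'_s) f_y / (0.85 f'_c b) = 1885800/(0.85 × 25 × 395) = 224.67 mm.
c = a/β₁ = 224.67/0.85 = 264.32 mm; ε'_s = 0.003(c − d')/c = 0.0022 ≥ f_y/E_s = 0.0021, so compression steel does yield.
M_n = (A_s − A'_s) f_y (d − a/2) + A'_s f_y (d − d') = [1885800 × (755 − 112.335) + 596400 × (755 − 72)] × 10⁻⁶ = 1211.94 + 407.34 = 1619.28 kN·m.

M_n ≈ 1620 kN·m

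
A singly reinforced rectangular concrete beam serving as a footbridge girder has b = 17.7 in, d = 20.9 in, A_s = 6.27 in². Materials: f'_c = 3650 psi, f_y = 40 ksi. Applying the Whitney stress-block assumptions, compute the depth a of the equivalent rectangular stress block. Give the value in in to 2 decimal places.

a ≈ 4.57 in

T = A_s f_y = 6.27 × 40 = 250.8 kips.
a = T/(0.85 f'_c b) = 250.8/(0.85 × 3.65 × 17.7) = 4.57 in.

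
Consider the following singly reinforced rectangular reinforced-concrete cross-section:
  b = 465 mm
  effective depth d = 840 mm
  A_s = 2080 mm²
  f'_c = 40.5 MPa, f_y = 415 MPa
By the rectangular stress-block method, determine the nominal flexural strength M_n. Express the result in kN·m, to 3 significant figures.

M_n ≈ 702 kN·m

T = A_s f_y = 2080 × 415 = 863200 N = 863.2 kN.
From C = T: a = T/(0.85 f'_c b) = 863200/(0.85 × 40.5 × 465) = 53.92 mm.
M_n = T(d − a/2) = 863.2 kN × (840 − 26.96) mm = 701.82 kN·m.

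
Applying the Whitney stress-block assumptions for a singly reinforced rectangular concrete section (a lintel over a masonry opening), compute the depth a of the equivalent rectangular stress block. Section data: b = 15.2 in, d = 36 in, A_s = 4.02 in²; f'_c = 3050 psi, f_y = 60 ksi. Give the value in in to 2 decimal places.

a ≈ 6.12 in

T = A_s f_y = 4.02 × 60 = 241.2 kips.
a = T/(0.85 f'_c b) = 241.2/(0.85 × 3.05 × 15.2) = 6.12 in.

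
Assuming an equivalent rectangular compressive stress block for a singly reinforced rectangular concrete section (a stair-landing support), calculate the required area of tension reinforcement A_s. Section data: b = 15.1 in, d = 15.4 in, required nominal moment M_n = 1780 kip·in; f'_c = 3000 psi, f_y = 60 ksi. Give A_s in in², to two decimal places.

From M_n = 0.85 f'_c a b (d − a/2):
a = d − √(d² − 2M_n/(0.85 f'_c b)) = 15.4 − √(15.4² − 2 × 1780/(0.85 × 3 × 15.1)) = 3.371 in.
A_s = 0.85 f'_c a b / f_y = 0.85 × 3 × 3.371 × 15.1 / 60 = 2.163 in².

A_s ≈ 2.16 in²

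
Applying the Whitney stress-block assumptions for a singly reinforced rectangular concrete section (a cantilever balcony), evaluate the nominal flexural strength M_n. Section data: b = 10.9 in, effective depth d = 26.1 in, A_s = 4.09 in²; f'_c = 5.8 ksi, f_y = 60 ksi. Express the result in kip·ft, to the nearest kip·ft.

M_n ≈ 487 kip·ft

T = A_s f_y = 4.09 × 60 = 245.4 kips.
a = T/(0.85 f'_c b) = 245.4/(0.85 × 5.8 × 10.9) = 4.567 in.
M_n = T(d − a/2) = 245.4 × (26.1 − 2.2835) = 5844.6 kip·in = 5844.6/12 = 487.05 kip·ft.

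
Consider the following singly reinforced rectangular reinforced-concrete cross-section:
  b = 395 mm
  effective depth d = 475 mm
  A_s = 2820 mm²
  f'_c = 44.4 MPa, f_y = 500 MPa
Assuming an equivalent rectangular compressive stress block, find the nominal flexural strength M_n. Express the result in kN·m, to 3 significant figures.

M_n ≈ 603 kN·m

T = A_s f_y = 2820 × 500 = 1410000 N = 1410 kN.
From C = T: a = T/(0.85 f'_c b) = 1410000/(0.85 × 44.4 × 395) = 94.58 mm.
M_n = T(d − a/2) = 1410 kN × (475 − 47.29) mm = 603.07 kN·m.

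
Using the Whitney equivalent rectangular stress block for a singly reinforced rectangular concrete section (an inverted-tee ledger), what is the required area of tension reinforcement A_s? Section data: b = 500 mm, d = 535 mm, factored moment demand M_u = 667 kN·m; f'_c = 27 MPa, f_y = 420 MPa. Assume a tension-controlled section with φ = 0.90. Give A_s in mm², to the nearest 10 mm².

A_s ≈ 3790 mm²

M_n = M_u/φ = 667/0.90 = 741.111 kN·m.
With M_n = 0.85 f'_c a b (d − a/2), solve the quadratic for a:
a = d − √(d² − 2M_n/(0.85 f'_c b)) = 535 − √(535² − 2 × 741.111×10⁶/(0.85 × 27 × 500)) = 138.70 mm.
A_s = 0.85 f'_c a b / f_y = 0.85 × 27 × 138.70 × 500 / 420 = 3789.5 mm².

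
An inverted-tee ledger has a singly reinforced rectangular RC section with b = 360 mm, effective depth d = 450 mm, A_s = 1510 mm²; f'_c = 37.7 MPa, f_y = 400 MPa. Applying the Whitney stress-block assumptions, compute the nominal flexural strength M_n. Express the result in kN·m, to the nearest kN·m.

M_n ≈ 256 kN·m

T = A_s f_y = 1510 × 400 = 604000 N = 604 kN.
From C = T: a = T/(0.85 f'_c b) = 604000/(0.85 × 37.7 × 360) = 52.36 mm.
M_n = T(d − a/2) = 604 kN × (450 − 26.18) mm = 255.99 kN·m.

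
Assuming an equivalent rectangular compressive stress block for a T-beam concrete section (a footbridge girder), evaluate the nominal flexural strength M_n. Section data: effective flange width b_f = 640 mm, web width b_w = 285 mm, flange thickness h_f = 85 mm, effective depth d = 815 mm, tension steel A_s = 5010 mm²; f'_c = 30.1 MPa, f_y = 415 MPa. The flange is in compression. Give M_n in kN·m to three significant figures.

Tension: T = A_s f_y = 5010 × 415 = 2079150 N.
Try a within the flange: a = T/(0.85 f'_c b_f) = 2079150/(0.85 × 30.1 × 640) = 126.98 mm.
a = 126.98 > h_f = 85 mm: the block extends into the web. Split into flange-overhang and web parts.
C_f = 0.85 f'_c (b_f − b_w) h_f = 0.85 × 30.1 × (640 − 285) × 85 = 772027 N.
Remaining web compression depth: a_w = (T − C_f)/(0.85 f'_c b_w) = (2079150 − 772027)/(0.85 × 30.1 × 285) = 179.26 mm.
M_n = C_f(d − h_f/2) + (T − C_f)(d − a_w/2) = 772027 × (815 − 42.5) + 1307123 × (815 − 89.63) = 596.39 + 948.15 = 1544.54 × 10⁶ N·mm.
M_n = 1544.54 kN·m.

M_n ≈ 1540 kN·m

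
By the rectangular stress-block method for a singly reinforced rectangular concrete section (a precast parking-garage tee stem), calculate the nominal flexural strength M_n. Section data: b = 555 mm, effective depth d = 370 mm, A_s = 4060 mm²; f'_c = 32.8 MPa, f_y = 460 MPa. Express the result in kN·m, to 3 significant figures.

T = A_s f_y = 4060 × 460 = 1867600 N = 1867.6 kN.
From C = T: a = T/(0.85 f'_c b) = 1867600/(0.85 × 32.8 × 555) = 120.70 mm.
M_n = T(d − a/2) = 1867.6 kN × (370 − 60.35) mm = 578.30 kN·m.

M_n ≈ 578 kN·m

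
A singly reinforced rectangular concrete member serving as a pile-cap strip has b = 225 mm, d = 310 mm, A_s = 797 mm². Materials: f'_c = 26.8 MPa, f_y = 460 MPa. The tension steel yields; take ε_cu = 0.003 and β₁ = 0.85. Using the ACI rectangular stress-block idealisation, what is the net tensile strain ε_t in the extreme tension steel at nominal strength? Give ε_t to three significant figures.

a = A_s f_y/(0.85 f'_c b) = 71.53 mm.
β₁ = 0.85, so c = a/β₁ = 71.53/0.85 = 84.15 mm.
From the linear strain diagram with ε_cu = 0.003: ε_t = 0.003 (d − c)/c = 0.003 × (310 − 84.15)/84.15 = 0.00805.
Since ε_t ≥ 0.005, the section is tension-controlled.

ε_t ≈ 0.00805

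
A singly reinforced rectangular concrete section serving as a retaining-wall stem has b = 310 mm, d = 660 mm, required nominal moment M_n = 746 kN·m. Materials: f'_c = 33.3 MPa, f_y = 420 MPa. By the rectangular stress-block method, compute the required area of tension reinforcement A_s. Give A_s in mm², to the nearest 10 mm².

A_s ≈ 3020 mm²

With M_n = 0.85 f'_c a b (d − a/2), solve the quadratic for a:
a = d − √(d² − 2M_n/(0.85 f'_c b)) = 660 − √(660² − 2 × 746×10⁶/(0.85 × 33.3 × 310)) = 144.67 mm.
A_s = 0.85 f'_c a b / f_y = 0.85 × 33.3 × 144.67 × 310 / 420 = 3022.4 mm².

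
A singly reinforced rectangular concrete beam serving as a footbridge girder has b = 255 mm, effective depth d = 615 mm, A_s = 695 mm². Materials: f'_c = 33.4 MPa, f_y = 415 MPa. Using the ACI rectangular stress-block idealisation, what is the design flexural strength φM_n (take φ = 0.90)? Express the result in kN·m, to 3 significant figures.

T = A_s f_y = 695 × 415 = 288425 N = 288.425 kN.
From C = T: a = T/(0.85 f'_c b) = 288425/(0.85 × 33.4 × 255) = 39.84 mm.
M_n = T(d − a/2) = 288.425 kN × (615 − 19.92) mm = 171.64 kN·m.
φM_n = 0.90 × 171.64 = 154.48 kN·m.

φM_n ≈ 154 kN·m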